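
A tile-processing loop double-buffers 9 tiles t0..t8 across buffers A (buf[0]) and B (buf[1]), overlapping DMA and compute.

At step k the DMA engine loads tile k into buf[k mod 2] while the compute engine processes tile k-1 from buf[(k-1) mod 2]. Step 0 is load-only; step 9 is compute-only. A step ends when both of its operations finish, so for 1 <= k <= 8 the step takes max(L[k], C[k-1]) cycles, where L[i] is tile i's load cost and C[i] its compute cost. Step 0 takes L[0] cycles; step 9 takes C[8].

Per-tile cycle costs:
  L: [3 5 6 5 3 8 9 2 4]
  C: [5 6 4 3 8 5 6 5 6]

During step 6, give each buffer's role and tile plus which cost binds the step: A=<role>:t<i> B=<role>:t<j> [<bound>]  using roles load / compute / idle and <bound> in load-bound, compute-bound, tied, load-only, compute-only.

step 6: A=load:t6 B=compute:t5 [load-bound]

k=0 load=t0/3c comp=- wait=3 total=3
k=1 load=t1/5c comp=t0/5c wait=5 total=8
k=2 load=t2/6c comp=t1/6c wait=6 total=14
k=3 load=t3/5c comp=t2/4c wait=5 total=19
k=4 load=t4/3c comp=t3/3c wait=3 total=22
k=5 load=t5/8c comp=t4/8c wait=8 total=30
k=6 load=t6/9c comp=t5/5c wait=9 total=39
k=7 load=t7/2c comp=t6/6c wait=6 total=45
k=8 load=t8/4c comp=t7/5c wait=5 total=50
k=9 load=- comp=t8/6c wait=6 total=56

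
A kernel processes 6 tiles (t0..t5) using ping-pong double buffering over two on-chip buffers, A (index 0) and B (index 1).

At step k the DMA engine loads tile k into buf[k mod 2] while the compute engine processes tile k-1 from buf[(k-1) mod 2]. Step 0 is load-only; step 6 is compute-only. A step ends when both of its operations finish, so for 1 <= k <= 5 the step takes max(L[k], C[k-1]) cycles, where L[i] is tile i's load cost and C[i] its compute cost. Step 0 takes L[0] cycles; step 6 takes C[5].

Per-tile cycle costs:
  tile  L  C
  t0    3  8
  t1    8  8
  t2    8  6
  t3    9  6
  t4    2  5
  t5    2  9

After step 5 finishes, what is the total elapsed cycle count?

end_cycle[5] = 39

step 0: L[0]=3 → dur=3, Σ=3 | A=load:t0 B=idle [load-only]
step 1: L[1]=8 C[0]=8 → dur=8, Σ=11 | A=compute:t0 B=load:t1 [tied]
step 2: L[2]=8 C[1]=8 → dur=8, Σ=19 | A=load:t2 B=compute:t1 [tied]
step 3: L[3]=9 C[2]=6 → dur=9, Σ=28 | A=compute:t2 B=load:t3 [load-bound]
step 4: L[4]=2 C[3]=6 → dur=6, Σ=34 | A=load:t4 B=compute:t3 [compute-bound]
step 5: L[5]=2 C[4]=5 → dur=5, Σ=39 | A=compute:t4 B=load:t5 [compute-bound]
step 6: C[5]=9 → dur=9, Σ=48 | A=idle B=compute:t5 [compute-only]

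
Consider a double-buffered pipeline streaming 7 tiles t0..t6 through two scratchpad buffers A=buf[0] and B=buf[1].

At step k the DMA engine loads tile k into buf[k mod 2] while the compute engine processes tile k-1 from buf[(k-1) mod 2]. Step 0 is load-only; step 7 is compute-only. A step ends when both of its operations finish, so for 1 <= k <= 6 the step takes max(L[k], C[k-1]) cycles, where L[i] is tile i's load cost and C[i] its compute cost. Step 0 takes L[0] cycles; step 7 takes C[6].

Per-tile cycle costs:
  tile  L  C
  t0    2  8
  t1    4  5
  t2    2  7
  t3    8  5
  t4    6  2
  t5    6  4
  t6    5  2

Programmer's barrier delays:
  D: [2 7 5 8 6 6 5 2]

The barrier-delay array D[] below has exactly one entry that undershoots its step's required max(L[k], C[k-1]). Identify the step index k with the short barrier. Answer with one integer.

hazard at step 1

k=0 barrier L[0]=2→2c, D[0]=2 ok
k=1 barrier max(L[1]=4,C[0]=8)→8c, D[1]=7 SHORT
k=2 barrier max(L[2]=2,C[1]=5)→5c, D[2]=5 ok
k=3 barrier max(L[3]=8,C[2]=7)→8c, D[3]=8 ok
k=4 barrier max(L[4]=6,C[3]=5)→6c, D[4]=6 ok
k=5 barrier max(L[5]=6,C[4]=2)→6c, D[5]=6 ok
k=6 barrier max(L[6]=5,C[5]=4)→5c, D[6]=5 ok
k=7 barrier C[6]=2→2c, D[7]=2 ok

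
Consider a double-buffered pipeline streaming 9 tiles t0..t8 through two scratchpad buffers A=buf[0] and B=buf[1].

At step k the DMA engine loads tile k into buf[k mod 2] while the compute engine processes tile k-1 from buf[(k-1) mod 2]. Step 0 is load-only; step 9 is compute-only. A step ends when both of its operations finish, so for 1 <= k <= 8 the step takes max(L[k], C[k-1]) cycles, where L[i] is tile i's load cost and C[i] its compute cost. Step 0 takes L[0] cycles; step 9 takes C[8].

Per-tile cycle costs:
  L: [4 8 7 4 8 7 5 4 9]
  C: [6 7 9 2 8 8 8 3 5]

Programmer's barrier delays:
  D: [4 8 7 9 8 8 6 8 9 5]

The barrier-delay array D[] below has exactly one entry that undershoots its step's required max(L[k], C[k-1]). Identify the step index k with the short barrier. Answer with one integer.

hazard at step 6

[0] required=L[0]=4=4 vs D=4 ok
[1] required=max(L[1]=8,C[0]=6)=8 vs D=8 ok
[2] required=max(L[2]=7,C[1]=7)=7 vs D=7 ok
[3] required=max(L[3]=4,C[2]=9)=9 vs D=9 ok
[4] required=max(L[4]=8,C[3]=2)=8 vs D=8 ok
[5] required=max(L[5]=7,C[4]=8)=8 vs D=8 ok
[6] required=max(L[6]=5,C[5]=8)=8 vs D=6 SHORT
[7] required=max(L[7]=4,C[6]=8)=8 vs D=8 ok
[8] required=max(L[8]=9,C[7]=3)=9 vs D=9 ok
[9] required=C[8]=5=5 vs D=5 ok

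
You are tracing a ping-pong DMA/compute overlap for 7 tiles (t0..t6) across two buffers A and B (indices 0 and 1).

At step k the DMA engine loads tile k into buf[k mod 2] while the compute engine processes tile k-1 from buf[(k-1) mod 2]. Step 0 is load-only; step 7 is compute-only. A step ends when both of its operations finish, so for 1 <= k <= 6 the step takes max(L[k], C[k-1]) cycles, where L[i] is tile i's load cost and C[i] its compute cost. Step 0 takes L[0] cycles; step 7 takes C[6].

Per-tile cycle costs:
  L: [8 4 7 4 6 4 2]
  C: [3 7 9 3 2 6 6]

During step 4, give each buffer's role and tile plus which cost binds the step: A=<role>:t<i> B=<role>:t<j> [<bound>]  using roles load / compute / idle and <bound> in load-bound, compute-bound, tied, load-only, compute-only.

step 4: A=load:t4 B=compute:t3 [load-bound]

k=0 load=t0/8c comp=- wait=8 total=8
k=1 load=t1/4c comp=t0/3c wait=4 total=12
k=2 load=t2/7c comp=t1/7c wait=7 total=19
k=3 load=t3/4c comp=t2/9c wait=9 total=28
k=4 load=t4/6c comp=t3/3c wait=6 total=34
k=5 load=t5/4c comp=t4/2c wait=4 total=38
k=6 load=t6/2c comp=t5/6c wait=6 total=44
k=7 load=- comp=t6/6c wait=6 total=50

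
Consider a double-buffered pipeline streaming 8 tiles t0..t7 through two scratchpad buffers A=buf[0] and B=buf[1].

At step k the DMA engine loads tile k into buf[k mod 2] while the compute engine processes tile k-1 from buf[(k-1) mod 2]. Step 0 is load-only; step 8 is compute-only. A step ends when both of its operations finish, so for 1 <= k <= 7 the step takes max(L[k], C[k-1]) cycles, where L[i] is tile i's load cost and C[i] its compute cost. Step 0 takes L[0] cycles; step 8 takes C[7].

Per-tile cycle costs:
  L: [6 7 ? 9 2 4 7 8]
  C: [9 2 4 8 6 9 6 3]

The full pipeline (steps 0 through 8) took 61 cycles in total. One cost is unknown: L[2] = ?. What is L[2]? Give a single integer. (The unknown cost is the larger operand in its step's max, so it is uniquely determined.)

L[2] = 3

step 0: dur = L[0]=6 = 6
step 1: dur = max(L[1]=7, C[0]=9) = 9
step 2: dur = max(L[2]=?, C[1]=2) = L[2]  (unknown; binding)
step 3: dur = max(L[3]=9, C[2]=4) = 9
step 4: dur = max(L[4]=2, C[3]=8) = 8
step 5: dur = max(L[5]=4, C[4]=6) = 6
step 6: dur = max(L[6]=7, C[5]=9) = 9
step 7: dur = max(L[7]=8, C[6]=6) = 8
step 8: dur = C[7]=3 = 3
sum of known step durations = 58
dur[2] = total - known = 61 - 58 = 3
L[2] is the binding max in step 2, so L[2] = dur[2] = 3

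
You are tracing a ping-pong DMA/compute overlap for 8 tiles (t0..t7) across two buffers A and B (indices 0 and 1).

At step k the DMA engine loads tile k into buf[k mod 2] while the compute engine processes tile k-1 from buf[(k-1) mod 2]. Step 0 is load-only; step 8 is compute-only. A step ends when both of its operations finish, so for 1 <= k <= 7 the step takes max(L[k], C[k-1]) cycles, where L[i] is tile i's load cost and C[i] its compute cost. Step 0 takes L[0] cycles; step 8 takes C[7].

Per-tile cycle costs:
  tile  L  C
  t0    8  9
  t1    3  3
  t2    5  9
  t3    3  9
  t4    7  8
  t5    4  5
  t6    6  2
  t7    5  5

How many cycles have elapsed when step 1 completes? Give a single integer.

end_cycle[1] = 17

  0. 8=8c; end=8; A:t0 B:-
  1. max(3,9)=9c; end=17; A:t0 B:t1
  2. max(5,3)=5c; end=22; A:t2 B:t1
  3. max(3,9)=9c; end=31; A:t2 B:t3
  4. max(7,9)=9c; end=40; A:t4 B:t3
  5. max(4,8)=8c; end=48; A:t4 B:t5
  6. max(6,5)=6c; end=54; A:t6 B:t5
  7. max(5,2)=5c; end=59; A:t6 B:t7
  8. 5=5c; end=64; A:t6 B:t7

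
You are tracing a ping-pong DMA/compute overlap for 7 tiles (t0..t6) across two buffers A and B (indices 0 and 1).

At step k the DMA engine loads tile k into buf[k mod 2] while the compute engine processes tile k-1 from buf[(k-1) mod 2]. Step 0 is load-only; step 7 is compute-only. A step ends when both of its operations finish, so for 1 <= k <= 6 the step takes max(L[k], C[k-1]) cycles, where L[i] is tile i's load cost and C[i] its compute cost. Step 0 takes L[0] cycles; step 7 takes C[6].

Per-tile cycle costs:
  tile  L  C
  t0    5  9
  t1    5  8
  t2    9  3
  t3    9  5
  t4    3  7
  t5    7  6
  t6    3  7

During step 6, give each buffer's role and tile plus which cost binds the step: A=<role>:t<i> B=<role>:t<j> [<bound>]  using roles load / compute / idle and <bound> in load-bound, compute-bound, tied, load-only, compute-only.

step 6: A=load:t6 B=compute:t5 [compute-bound]

[0] DMA t0→A (5c) ∥ CU idle ⇒ 5c, clock 5
[1] DMA t1→B (5c) ∥ CU A:t0 (9c) ⇒ 9c, clock 14
[2] DMA t2→A (9c) ∥ CU B:t1 (8c) ⇒ 9c, clock 23
[3] DMA t3→B (9c) ∥ CU A:t2 (3c) ⇒ 9c, clock 32
[4] DMA t4→A (3c) ∥ CU B:t3 (5c) ⇒ 5c, clock 37
[5] DMA t5→B (7c) ∥ CU A:t4 (7c) ⇒ 7c, clock 44
[6] DMA t6→A (3c) ∥ CU B:t5 (6c) ⇒ 6c, clock 50
[7] DMA idle ∥ CU A:t6 (7c) ⇒ 7c, clock 57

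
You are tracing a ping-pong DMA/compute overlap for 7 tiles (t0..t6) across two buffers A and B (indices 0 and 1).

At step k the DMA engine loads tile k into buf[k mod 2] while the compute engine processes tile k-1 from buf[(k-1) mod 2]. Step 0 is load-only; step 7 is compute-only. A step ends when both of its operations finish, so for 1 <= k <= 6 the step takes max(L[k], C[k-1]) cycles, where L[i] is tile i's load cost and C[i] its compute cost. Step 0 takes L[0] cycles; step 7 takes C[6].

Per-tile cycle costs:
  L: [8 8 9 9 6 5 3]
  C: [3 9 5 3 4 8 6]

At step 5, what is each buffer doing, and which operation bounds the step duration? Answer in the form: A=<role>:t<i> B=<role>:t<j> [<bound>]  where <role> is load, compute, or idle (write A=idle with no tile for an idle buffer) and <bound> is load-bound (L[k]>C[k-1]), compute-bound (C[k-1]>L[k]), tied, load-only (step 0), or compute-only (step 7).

  0. 8=8c; end=8; A:t0 B:-
  1. max(8,3)=8c; end=16; A:t0 B:t1
  2. max(9,9)=9c; end=25; A:t2 B:t1
  3. max(9,5)=9c; end=34; A:t2 B:t3
  4. max(6,3)=6c; end=40; A:t4 B:t3
  5. max(5,4)=5c; end=45; A:t4 B:t5
  6. max(3,8)=8c; end=53; A:t6 B:t5
  7. 6=6c; end=59; A:t6 B:t5

step 5: A=compute:t4 B=load:t5 [load-bound]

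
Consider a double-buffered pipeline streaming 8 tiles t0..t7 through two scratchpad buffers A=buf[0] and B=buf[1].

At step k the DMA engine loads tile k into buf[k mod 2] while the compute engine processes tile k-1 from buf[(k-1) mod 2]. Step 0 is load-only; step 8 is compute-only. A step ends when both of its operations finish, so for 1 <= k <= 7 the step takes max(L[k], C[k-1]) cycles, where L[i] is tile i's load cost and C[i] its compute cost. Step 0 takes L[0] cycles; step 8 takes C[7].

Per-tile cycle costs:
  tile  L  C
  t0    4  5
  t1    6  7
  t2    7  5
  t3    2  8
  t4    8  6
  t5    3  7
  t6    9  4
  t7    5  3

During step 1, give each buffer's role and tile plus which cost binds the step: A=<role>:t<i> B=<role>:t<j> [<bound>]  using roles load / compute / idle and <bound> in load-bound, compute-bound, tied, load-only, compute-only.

step 0: L[0]=4 → dur=4, Σ=4 | A=load:t0 B=idle [load-only]
step 1: L[1]=6 C[0]=5 → dur=6, Σ=10 | A=compute:t0 B=load:t1 [load-bound]
step 2: L[2]=7 C[1]=7 → dur=7, Σ=17 | A=load:t2 B=compute:t1 [tied]
step 3: L[3]=2 C[2]=5 → dur=5, Σ=22 | A=compute:t2 B=load:t3 [compute-bound]
step 4: L[4]=8 C[3]=8 → dur=8, Σ=30 | A=load:t4 B=compute:t3 [tied]
step 5: L[5]=3 C[4]=6 → dur=6, Σ=36 | A=compute:t4 B=load:t5 [compute-bound]
step 6: L[6]=9 C[5]=7 → dur=9, Σ=45 | A=load:t6 B=compute:t5 [load-bound]
step 7: L[7]=5 C[6]=4 → dur=5, Σ=50 | A=compute:t6 B=load:t7 [load-bound]
step 8: C[7]=3 → dur=3, Σ=53 | A=idle B=compute:t7 [compute-only]

step 1: A=compute:t0 B=load:t1 [load-bound]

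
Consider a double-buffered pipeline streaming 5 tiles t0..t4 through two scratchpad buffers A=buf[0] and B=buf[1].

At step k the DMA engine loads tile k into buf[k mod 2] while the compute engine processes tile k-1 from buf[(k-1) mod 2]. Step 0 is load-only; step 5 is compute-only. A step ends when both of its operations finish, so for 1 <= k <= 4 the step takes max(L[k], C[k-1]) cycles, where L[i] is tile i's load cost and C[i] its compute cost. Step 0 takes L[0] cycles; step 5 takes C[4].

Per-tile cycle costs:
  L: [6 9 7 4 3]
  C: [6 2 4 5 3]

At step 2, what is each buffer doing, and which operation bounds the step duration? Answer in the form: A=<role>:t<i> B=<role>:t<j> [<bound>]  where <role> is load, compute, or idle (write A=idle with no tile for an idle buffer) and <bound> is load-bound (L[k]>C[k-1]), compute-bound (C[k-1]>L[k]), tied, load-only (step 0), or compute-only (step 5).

step 2: A=load:t2 B=compute:t1 [load-bound]

k=0 load=t0/6c comp=- wait=6 total=6
k=1 load=t1/9c comp=t0/6c wait=9 total=15
k=2 load=t2/7c comp=t1/2c wait=7 total=22
k=3 load=t3/4c comp=t2/4c wait=4 total=26
k=4 load=t4/3c comp=t3/5c wait=5 total=31
k=5 load=- comp=t4/3c wait=3 total=34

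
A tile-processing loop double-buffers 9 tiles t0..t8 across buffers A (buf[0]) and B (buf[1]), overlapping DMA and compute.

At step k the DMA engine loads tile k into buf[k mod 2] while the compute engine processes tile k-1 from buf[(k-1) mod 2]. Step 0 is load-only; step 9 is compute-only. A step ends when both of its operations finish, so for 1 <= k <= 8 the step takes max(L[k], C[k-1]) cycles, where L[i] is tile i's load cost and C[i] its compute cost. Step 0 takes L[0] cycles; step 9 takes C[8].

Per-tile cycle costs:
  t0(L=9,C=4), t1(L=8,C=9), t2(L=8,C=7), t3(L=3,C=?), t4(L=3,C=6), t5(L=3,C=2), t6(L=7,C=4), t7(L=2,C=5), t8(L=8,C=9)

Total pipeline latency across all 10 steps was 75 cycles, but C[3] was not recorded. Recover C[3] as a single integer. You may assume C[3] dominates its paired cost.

C[3] = 8

step 0: dur = L[0]=9 = 9
step 1: dur = max(L[1]=8, C[0]=4) = 8
step 2: dur = max(L[2]=8, C[1]=9) = 9
step 3: dur = max(L[3]=3, C[2]=7) = 7
step 4: dur = max(L[4]=3, C[3]=?) = C[3]  (unknown; binding)
step 5: dur = max(L[5]=3, C[4]=6) = 6
step 6: dur = max(L[6]=7, C[5]=2) = 7
step 7: dur = max(L[7]=2, C[6]=4) = 4
step 8: dur = max(L[8]=8, C[7]=5) = 8
step 9: dur = C[8]=9 = 9
sum of known step durations = 67
dur[4] = total - known = 75 - 67 = 8
C[3] is the binding max in step 4, so C[3] = dur[4] = 8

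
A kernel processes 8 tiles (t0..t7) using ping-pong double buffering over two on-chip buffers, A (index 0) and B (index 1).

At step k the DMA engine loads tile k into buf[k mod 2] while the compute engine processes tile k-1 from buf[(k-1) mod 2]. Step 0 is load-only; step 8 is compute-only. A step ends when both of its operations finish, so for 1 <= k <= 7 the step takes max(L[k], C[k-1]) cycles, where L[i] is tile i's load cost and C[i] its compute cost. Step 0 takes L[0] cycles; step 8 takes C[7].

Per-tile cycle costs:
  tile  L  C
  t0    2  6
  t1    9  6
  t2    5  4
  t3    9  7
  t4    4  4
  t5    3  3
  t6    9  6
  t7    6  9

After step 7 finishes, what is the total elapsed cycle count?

k=0 load=t0/2c comp=- wait=2 total=2
k=1 load=t1/9c comp=t0/6c wait=9 total=11
k=2 load=t2/5c comp=t1/6c wait=6 total=17
k=3 load=t3/9c comp=t2/4c wait=9 total=26
k=4 load=t4/4c comp=t3/7c wait=7 total=33
k=5 load=t5/3c comp=t4/4c wait=4 total=37
k=6 load=t6/9c comp=t5/3c wait=9 total=46
k=7 load=t7/6c comp=t6/6c wait=6 total=52
k=8 load=- comp=t7/9c wait=9 total=61

end_cycle[7] = 52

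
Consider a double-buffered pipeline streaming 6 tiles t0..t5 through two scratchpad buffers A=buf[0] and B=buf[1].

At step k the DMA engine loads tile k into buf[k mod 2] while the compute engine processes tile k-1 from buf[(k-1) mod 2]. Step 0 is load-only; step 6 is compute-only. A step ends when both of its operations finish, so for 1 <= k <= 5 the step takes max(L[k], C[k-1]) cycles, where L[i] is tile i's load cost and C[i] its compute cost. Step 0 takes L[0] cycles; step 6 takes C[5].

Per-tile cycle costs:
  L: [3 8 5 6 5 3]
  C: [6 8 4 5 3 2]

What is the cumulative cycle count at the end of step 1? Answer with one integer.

end_cycle[1] = 11

[0] DMA t0→A (3c) ∥ CU idle ⇒ 3c, clock 3
[1] DMA t1→B (8c) ∥ CU A:t0 (6c) ⇒ 8c, clock 11
[2] DMA t2→A (5c) ∥ CU B:t1 (8c) ⇒ 8c, clock 19
[3] DMA t3→B (6c) ∥ CU A:t2 (4c) ⇒ 6c, clock 25
[4] DMA t4→A (5c) ∥ CU B:t3 (5c) ⇒ 5c, clock 30
[5] DMA t5→B (3c) ∥ CU A:t4 (3c) ⇒ 3c, clock 33
[6] DMA idle ∥ CU B:t5 (2c) ⇒ 2c, clock 35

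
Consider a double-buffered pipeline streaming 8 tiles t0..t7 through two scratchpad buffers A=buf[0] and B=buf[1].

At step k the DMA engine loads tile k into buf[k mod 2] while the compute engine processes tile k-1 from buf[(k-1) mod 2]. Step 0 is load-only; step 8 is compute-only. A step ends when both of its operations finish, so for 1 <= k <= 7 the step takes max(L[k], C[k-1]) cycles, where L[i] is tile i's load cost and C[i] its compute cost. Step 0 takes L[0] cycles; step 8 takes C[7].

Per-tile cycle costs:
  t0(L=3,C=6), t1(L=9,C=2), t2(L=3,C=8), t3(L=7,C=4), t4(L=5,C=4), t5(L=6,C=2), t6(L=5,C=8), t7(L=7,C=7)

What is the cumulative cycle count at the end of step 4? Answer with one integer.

  0. 3=3c; end=3; A:t0 B:-
  1. max(9,6)=9c; end=12; A:t0 B:t1
  2. max(3,2)=3c; end=15; A:t2 B:t1
  3. max(7,8)=8c; end=23; A:t2 B:t3
  4. max(5,4)=5c; end=28; A:t4 B:t3
  5. max(6,4)=6c; end=34; A:t4 B:t5
  6. max(5,2)=5c; end=39; A:t6 B:t5
  7. max(7,8)=8c; end=47; A:t6 B:t7
  8. 7=7c; end=54; A:t6 B:t7

end_cycle[4] = 28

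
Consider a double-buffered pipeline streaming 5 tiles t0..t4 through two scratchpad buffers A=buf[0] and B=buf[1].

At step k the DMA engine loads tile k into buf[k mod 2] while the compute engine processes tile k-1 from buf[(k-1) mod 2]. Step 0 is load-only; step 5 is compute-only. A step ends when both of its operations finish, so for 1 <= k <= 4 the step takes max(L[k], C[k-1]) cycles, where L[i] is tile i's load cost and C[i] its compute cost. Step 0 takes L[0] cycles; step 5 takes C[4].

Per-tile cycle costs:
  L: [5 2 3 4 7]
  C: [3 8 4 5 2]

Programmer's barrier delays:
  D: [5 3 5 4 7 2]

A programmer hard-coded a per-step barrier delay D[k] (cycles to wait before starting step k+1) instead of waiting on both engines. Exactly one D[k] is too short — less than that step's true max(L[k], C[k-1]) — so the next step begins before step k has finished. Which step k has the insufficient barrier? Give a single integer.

hazard at step 2

[0] required=L[0]=5=5 vs D=5 ok
[1] required=max(L[1]=2,C[0]=3)=3 vs D=3 ok
[2] required=max(L[2]=3,C[1]=8)=8 vs D=5 SHORT
[3] required=max(L[3]=4,C[2]=4)=4 vs D=4 ok
[4] required=max(L[4]=7,C[3]=5)=7 vs D=7 ok
[5] required=C[4]=2=2 vs D=2 ok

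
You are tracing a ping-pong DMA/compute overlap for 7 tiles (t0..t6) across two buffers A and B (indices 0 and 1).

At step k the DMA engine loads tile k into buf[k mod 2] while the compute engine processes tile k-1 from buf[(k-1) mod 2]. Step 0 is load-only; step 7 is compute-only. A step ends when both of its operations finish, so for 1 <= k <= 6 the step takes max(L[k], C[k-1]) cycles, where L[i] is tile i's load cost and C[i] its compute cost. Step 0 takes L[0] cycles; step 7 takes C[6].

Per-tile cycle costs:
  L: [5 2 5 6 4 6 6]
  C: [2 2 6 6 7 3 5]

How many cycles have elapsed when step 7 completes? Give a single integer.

end_cycle[7] = 42

  0. 5=5c; end=5; A:t0 B:-
  1. max(2,2)=2c; end=7; A:t0 B:t1
  2. max(5,2)=5c; end=12; A:t2 B:t1
  3. max(6,6)=6c; end=18; A:t2 B:t3
  4. max(4,6)=6c; end=24; A:t4 B:t3
  5. max(6,7)=7c; end=31; A:t4 B:t5
  6. max(6,3)=6c; end=37; A:t6 B:t5
  7. 5=5c; end=42; A:t6 B:t5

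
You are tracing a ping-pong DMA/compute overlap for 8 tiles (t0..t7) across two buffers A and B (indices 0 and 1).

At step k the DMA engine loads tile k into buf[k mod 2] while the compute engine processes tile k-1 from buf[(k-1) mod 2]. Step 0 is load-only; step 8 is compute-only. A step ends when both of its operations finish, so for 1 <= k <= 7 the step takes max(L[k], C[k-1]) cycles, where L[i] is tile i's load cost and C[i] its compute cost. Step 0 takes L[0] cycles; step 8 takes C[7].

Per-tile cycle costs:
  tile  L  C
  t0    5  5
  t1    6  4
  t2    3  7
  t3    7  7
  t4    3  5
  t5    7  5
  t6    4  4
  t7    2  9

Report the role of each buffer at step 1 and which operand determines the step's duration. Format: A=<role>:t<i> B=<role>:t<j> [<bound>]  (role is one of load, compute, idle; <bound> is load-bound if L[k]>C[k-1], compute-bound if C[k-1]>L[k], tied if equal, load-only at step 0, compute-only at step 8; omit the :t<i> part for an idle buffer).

step 1: A=compute:t0 B=load:t1 [load-bound]

  0. 5=5c; end=5; A:t0 B:-
  1. max(6,5)=6c; end=11; A:t0 B:t1
  2. max(3,4)=4c; end=15; A:t2 B:t1
  3. max(7,7)=7c; end=22; A:t2 B:t3
  4. max(3,7)=7c; end=29; A:t4 B:t3
  5. max(7,5)=7c; end=36; A:t4 B:t5
  6. max(4,5)=5c; end=41; A:t6 B:t5
  7. max(2,4)=4c; end=45; A:t6 B:t7
  8. 9=9c; end=54; A:t6 B:t7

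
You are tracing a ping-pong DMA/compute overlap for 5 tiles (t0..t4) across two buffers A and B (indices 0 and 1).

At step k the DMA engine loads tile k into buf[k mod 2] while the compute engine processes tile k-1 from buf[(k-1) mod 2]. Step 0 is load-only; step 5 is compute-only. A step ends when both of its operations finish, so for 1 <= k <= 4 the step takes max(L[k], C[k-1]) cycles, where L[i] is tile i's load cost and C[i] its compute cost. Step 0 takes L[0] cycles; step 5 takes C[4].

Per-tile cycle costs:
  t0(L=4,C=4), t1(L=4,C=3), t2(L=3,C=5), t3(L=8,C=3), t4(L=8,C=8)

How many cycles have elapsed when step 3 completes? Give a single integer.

end_cycle[3] = 19

  0. 4=4c; end=4; A:t0 B:-
  1. max(4,4)=4c; end=8; A:t0 B:t1
  2. max(3,3)=3c; end=11; A:t2 B:t1
  3. max(8,5)=8c; end=19; A:t2 B:t3
  4. max(8,3)=8c; end=27; A:t4 B:t3
  5. 8=8c; end=35; A:t4 B:t3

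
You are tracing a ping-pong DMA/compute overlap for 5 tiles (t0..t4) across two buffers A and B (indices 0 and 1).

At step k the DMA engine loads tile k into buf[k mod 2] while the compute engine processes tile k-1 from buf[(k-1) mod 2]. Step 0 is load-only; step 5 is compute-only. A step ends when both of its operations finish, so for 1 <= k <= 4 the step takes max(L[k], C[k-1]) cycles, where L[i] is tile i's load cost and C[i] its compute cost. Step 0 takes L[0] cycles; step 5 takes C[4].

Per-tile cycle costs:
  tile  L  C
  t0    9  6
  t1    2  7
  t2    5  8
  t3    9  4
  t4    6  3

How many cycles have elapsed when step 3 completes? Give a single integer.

end_cycle[3] = 31

  0. 9=9c; end=9; A:t0 B:-
  1. max(2,6)=6c; end=15; A:t0 B:t1
  2. max(5,7)=7c; end=22; A:t2 B:t1
  3. max(9,8)=9c; end=31; A:t2 B:t3
  4. max(6,4)=6c; end=37; A:t4 B:t3
  5. 3=3c; end=40; A:t4 B:t3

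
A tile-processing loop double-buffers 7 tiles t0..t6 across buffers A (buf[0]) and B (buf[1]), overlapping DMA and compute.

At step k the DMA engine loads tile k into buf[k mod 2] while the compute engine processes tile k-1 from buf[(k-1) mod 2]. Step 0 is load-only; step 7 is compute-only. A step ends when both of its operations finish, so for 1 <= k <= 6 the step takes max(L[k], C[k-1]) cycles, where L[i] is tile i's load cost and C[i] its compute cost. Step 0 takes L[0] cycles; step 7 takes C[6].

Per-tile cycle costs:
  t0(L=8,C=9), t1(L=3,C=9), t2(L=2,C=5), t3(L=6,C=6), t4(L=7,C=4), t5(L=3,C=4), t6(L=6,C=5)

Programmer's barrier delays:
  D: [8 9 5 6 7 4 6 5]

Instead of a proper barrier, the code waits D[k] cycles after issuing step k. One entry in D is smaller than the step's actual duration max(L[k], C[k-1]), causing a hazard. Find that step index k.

k=0 barrier L[0]=8→8c, D[0]=8 ok
k=1 barrier max(L[1]=3,C[0]=9)→9c, D[1]=9 ok
k=2 barrier max(L[2]=2,C[1]=9)→9c, D[2]=5 SHORT
k=3 barrier max(L[3]=6,C[2]=5)→6c, D[3]=6 ok
k=4 barrier max(L[4]=7,C[3]=6)→7c, D[4]=7 ok
k=5 barrier max(L[5]=3,C[4]=4)→4c, D[5]=4 ok
k=6 barrier max(L[6]=6,C[5]=4)→6c, D[6]=6 ok
k=7 barrier C[6]=5→5c, D[7]=5 ok

hazard at step 2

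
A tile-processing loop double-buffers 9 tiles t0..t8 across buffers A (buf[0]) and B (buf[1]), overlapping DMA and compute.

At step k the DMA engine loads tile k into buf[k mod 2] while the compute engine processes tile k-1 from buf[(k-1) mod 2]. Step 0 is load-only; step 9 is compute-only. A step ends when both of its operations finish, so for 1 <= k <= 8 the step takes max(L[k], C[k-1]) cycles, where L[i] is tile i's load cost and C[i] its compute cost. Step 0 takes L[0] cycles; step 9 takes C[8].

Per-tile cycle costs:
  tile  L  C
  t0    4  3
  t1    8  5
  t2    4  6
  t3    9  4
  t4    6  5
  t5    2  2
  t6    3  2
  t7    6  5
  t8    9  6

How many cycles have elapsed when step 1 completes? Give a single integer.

end_cycle[1] = 12

[0] DMA t0→A (4c) ∥ CU idle ⇒ 4c, clock 4
[1] DMA t1→B (8c) ∥ CU A:t0 (3c) ⇒ 8c, clock 12
[2] DMA t2→A (4c) ∥ CU B:t1 (5c) ⇒ 5c, clock 17
[3] DMA t3→B (9c) ∥ CU A:t2 (6c) ⇒ 9c, clock 26
[4] DMA t4→A (6c) ∥ CU B:t3 (4c) ⇒ 6c, clock 32
[5] DMA t5→B (2c) ∥ CU A:t4 (5c) ⇒ 5c, clock 37
[6] DMA t6→A (3c) ∥ CU B:t5 (2c) ⇒ 3c, clock 40
[7] DMA t7→B (6c) ∥ CU A:t6 (2c) ⇒ 6c, clock 46
[8] DMA t8→A (9c) ∥ CU B:t7 (5c) ⇒ 9c, clock 55
[9] DMA idle ∥ CU A:t8 (6c) ⇒ 6c, clock 61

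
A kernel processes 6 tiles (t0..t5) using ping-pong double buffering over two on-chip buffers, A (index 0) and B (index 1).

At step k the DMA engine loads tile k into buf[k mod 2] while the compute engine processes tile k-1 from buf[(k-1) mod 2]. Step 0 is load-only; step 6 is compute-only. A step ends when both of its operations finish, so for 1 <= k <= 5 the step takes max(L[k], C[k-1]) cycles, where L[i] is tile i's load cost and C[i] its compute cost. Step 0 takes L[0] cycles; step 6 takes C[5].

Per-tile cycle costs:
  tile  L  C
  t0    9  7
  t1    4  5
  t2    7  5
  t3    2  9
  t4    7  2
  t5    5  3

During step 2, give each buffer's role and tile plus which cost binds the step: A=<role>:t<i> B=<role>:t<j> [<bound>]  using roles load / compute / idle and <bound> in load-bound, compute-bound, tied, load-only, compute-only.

step 2: A=load:t2 B=compute:t1 [load-bound]

step 0: L[0]=9 → dur=9, Σ=9 | A=load:t0 B=idle [load-only]
step 1: L[1]=4 C[0]=7 → dur=7, Σ=16 | A=compute:t0 B=load:t1 [compute-bound]
step 2: L[2]=7 C[1]=5 → dur=7, Σ=23 | A=load:t2 B=compute:t1 [load-bound]
step 3: L[3]=2 C[2]=5 → dur=5, Σ=28 | A=compute:t2 B=load:t3 [compute-bound]
step 4: L[4]=7 C[3]=9 → dur=9, Σ=37 | A=load:t4 B=compute:t3 [compute-bound]
step 5: L[5]=5 C[4]=2 → dur=5, Σ=42 | A=compute:t4 B=load:t5 [load-bound]
step 6: C[5]=3 → dur=3, Σ=45 | A=idle B=compute:t5 [compute-only]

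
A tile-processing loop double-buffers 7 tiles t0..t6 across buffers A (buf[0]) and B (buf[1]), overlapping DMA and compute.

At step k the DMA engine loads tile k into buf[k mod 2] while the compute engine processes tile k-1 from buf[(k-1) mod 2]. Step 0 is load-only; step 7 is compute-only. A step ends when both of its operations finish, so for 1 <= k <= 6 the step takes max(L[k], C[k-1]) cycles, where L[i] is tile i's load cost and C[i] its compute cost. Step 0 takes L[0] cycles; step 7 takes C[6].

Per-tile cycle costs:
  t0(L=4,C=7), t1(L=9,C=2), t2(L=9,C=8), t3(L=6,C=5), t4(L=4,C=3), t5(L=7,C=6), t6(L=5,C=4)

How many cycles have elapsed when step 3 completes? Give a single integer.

end_cycle[3] = 30

  0. 4=4c; end=4; A:t0 B:-
  1. max(9,7)=9c; end=13; A:t0 B:t1
  2. max(9,2)=9c; end=22; A:t2 B:t1
  3. max(6,8)=8c; end=30; A:t2 B:t3
  4. max(4,5)=5c; end=35; A:t4 B:t3
  5. max(7,3)=7c; end=42; A:t4 B:t5
  6. max(5,6)=6c; end=48; A:t6 B:t5
  7. 4=4c; end=52; A:t6 B:t5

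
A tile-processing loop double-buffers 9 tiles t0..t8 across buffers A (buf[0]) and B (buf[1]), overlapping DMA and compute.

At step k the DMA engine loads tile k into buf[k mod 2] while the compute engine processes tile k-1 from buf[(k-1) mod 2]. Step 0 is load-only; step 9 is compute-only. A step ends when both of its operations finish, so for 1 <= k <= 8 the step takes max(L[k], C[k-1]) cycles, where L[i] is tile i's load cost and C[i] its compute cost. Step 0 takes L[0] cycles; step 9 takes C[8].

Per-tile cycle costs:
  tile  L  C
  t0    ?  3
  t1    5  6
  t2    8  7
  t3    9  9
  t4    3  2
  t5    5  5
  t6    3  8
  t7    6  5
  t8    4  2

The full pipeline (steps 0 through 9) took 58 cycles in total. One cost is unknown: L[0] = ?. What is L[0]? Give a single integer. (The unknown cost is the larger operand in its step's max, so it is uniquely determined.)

L[0] = 2

step 0 | dur = L[0]=? = L[0]  (unknown; binding)
step 1 | dur = max(L[1]=5, C[0]=3) = 5
step 2 | dur = max(L[2]=8, C[1]=6) = 8
step 3 | dur = max(L[3]=9, C[2]=7) = 9
step 4 | dur = max(L[4]=3, C[3]=9) = 9
step 5 | dur = max(L[5]=5, C[4]=2) = 5
step 6 | dur = max(L[6]=3, C[5]=5) = 5
step 7 | dur = max(L[7]=6, C[6]=8) = 8
step 8 | dur = max(L[8]=4, C[7]=5) = 5
step 9 | dur = C[8]=2 = 2
sum of known step durations = 56
dur[0] = total - known = 58 - 56 = 2
L[0] is the binding max in step 0, so L[0] = dur[0] = 2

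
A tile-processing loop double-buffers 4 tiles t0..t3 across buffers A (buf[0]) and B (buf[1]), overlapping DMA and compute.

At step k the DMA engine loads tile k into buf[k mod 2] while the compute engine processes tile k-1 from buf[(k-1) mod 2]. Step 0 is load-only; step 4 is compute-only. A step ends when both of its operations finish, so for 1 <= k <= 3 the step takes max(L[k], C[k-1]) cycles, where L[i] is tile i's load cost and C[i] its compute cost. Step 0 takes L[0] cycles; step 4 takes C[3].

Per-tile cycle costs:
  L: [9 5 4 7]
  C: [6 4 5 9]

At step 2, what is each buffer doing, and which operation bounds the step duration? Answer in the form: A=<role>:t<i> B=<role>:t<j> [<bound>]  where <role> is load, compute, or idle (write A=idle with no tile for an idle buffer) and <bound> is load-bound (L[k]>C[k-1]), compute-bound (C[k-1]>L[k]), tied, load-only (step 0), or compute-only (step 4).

step 2: A=load:t2 B=compute:t1 [tied]

  0. 9=9c; end=9; A:t0 B:-
  1. max(5,6)=6c; end=15; A:t0 B:t1
  2. max(4,4)=4c; end=19; A:t2 B:t1
  3. max(7,5)=7c; end=26; A:t2 B:t3
  4. 9=9c; end=35; A:t2 B:t3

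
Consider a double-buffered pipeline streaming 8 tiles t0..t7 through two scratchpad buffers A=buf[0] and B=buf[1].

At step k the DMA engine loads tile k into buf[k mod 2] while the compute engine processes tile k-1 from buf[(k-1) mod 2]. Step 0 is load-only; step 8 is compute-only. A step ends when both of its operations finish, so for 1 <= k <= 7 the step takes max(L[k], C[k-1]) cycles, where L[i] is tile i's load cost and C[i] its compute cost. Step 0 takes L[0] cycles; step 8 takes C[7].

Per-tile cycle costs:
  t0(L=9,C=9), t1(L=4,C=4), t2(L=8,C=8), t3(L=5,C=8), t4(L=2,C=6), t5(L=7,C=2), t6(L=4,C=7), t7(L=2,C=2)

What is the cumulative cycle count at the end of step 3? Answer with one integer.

end_cycle[3] = 34

k=0 load=t0/9c comp=- wait=9 total=9
k=1 load=t1/4c comp=t0/9c wait=9 total=18
k=2 load=t2/8c comp=t1/4c wait=8 total=26
k=3 load=t3/5c comp=t2/8c wait=8 total=34
k=4 load=t4/2c comp=t3/8c wait=8 total=42
k=5 load=t5/7c comp=t4/6c wait=7 total=49
k=6 load=t6/4c comp=t5/2c wait=4 total=53
k=7 load=t7/2c comp=t6/7c wait=7 total=60
k=8 load=- comp=t7/2c wait=2 total=62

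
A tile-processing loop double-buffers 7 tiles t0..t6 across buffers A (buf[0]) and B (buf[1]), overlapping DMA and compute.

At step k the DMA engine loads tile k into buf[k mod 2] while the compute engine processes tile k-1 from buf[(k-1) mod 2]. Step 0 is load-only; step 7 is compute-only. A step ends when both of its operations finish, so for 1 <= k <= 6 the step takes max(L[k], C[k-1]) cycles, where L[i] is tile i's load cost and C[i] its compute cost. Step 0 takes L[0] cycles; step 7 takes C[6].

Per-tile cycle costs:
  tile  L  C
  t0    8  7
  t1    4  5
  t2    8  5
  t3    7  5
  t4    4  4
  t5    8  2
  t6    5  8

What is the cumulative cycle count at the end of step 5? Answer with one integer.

end_cycle[5] = 43

step 0: L[0]=8 → dur=8, Σ=8 | A=load:t0 B=idle [load-only]
step 1: L[1]=4 C[0]=7 → dur=7, Σ=15 | A=compute:t0 B=load:t1 [compute-bound]
step 2: L[2]=8 C[1]=5 → dur=8, Σ=23 | A=load:t2 B=compute:t1 [load-bound]
step 3: L[3]=7 C[2]=5 → dur=7, Σ=30 | A=compute:t2 B=load:t3 [load-bound]
step 4: L[4]=4 C[3]=5 → dur=5, Σ=35 | A=load:t4 B=compute:t3 [compute-bound]
step 5: L[5]=8 C[4]=4 → dur=8, Σ=43 | A=compute:t4 B=load:t5 [load-bound]
step 6: L[6]=5 C[5]=2 → dur=5, Σ=48 | A=load:t6 B=compute:t5 [load-bound]
step 7: C[6]=8 → dur=8, Σ=56 | A=compute:t6 B=idle [compute-only]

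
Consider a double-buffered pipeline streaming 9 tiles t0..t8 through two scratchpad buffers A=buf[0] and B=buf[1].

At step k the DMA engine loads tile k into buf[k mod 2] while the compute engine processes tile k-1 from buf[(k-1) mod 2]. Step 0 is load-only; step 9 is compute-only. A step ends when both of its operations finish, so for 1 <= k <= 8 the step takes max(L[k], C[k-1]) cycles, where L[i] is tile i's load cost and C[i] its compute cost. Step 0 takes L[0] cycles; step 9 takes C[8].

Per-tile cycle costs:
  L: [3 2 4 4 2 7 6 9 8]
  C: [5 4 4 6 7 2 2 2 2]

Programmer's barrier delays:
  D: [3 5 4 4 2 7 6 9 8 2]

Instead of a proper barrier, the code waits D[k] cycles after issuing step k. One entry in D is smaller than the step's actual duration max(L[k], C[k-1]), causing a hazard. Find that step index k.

[0] required=L[0]=3=3 vs D=3 ok
[1] required=max(L[1]=2,C[0]=5)=5 vs D=5 ok
[2] required=max(L[2]=4,C[1]=4)=4 vs D=4 ok
[3] required=max(L[3]=4,C[2]=4)=4 vs D=4 ok
[4] required=max(L[4]=2,C[3]=6)=6 vs D=2 SHORT
[5] required=max(L[5]=7,C[4]=7)=7 vs D=7 ok
[6] required=max(L[6]=6,C[5]=2)=6 vs D=6 ok
[7] required=max(L[7]=9,C[6]=2)=9 vs D=9 ok
[8] required=max(L[8]=8,C[7]=2)=8 vs D=8 ok
[9] required=C[8]=2=2 vs D=2 ok

hazard at step 4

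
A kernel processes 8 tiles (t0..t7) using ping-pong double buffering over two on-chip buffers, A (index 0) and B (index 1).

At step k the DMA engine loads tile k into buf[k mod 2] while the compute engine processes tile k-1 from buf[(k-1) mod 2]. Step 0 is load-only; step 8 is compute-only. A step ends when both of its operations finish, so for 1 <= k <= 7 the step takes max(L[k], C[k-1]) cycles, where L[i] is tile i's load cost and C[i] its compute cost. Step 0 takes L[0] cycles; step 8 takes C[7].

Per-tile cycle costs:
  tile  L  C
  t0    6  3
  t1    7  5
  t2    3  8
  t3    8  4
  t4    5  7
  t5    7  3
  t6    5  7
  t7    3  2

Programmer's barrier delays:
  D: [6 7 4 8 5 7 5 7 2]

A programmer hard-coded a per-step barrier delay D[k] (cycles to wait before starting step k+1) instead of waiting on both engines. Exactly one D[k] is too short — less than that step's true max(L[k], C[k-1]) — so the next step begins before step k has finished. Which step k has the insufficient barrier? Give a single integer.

k=0 barrier L[0]=6→6c, D[0]=6 ok
k=1 barrier max(L[1]=7,C[0]=3)→7c, D[1]=7 ok
k=2 barrier max(L[2]=3,C[1]=5)→5c, D[2]=4 SHORT
k=3 barrier max(L[3]=8,C[2]=8)→8c, D[3]=8 ok
k=4 barrier max(L[4]=5,C[3]=4)→5c, D[4]=5 ok
k=5 barrier max(L[5]=7,C[4]=7)→7c, D[5]=7 ok
k=6 barrier max(L[6]=5,C[5]=3)→5c, D[6]=5 ok
k=7 barrier max(L[7]=3,C[6]=7)→7c, D[7]=7 ok
k=8 barrier C[7]=2→2c, D[8]=2 ok

hazard at step 2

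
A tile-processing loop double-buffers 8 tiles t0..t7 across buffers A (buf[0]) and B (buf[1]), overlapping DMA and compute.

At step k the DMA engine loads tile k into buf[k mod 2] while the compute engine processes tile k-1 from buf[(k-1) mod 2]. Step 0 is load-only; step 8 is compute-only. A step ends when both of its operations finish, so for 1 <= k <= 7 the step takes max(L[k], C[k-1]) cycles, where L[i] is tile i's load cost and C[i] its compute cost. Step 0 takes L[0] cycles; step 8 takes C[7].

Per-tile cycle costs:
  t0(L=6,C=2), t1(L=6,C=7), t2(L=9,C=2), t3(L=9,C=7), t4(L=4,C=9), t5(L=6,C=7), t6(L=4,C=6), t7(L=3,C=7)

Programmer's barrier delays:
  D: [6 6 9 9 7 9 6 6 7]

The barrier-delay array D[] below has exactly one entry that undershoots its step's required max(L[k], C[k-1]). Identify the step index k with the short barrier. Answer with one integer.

[0] required=L[0]=6=6 vs D=6 ok
[1] required=max(L[1]=6,C[0]=2)=6 vs D=6 ok
[2] required=max(L[2]=9,C[1]=7)=9 vs D=9 ok
[3] required=max(L[3]=9,C[2]=2)=9 vs D=9 ok
[4] required=max(L[4]=4,C[3]=7)=7 vs D=7 ok
[5] required=max(L[5]=6,C[4]=9)=9 vs D=9 ok
[6] required=max(L[6]=4,C[5]=7)=7 vs D=6 SHORT
[7] required=max(L[7]=3,C[6]=6)=6 vs D=6 ok
[8] required=C[7]=7=7 vs D=7 ok

hazard at step 6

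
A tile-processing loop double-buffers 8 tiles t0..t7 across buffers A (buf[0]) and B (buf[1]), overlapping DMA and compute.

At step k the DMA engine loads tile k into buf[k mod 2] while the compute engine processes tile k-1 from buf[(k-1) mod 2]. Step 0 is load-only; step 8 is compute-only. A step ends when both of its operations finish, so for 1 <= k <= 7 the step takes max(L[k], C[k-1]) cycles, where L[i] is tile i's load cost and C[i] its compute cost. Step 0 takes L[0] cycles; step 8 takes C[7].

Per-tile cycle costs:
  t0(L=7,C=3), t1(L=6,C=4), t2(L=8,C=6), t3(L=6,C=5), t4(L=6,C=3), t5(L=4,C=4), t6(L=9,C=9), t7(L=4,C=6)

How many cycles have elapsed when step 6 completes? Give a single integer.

end_cycle[6] = 46

step 0: L[0]=7 → dur=7, Σ=7 | A=load:t0 B=idle [load-only]
step 1: L[1]=6 C[0]=3 → dur=6, Σ=13 | A=compute:t0 B=load:t1 [load-bound]
step 2: L[2]=8 C[1]=4 → dur=8, Σ=21 | A=load:t2 B=compute:t1 [load-bound]
step 3: L[3]=6 C[2]=6 → dur=6, Σ=27 | A=compute:t2 B=load:t3 [tied]
step 4: L[4]=6 C[3]=5 → dur=6, Σ=33 | A=load:t4 B=compute:t3 [load-bound]
step 5: L[5]=4 C[4]=3 → dur=4, Σ=37 | A=compute:t4 B=load:t5 [load-bound]
step 6: L[6]=9 C[5]=4 → dur=9, Σ=46 | A=load:t6 B=compute:t5 [load-bound]
step 7: L[7]=4 C[6]=9 → dur=9, Σ=55 | A=compute:t6 B=load:t7 [compute-bound]
step 8: C[7]=6 → dur=6, Σ=61 | A=idle B=compute:t7 [compute-only]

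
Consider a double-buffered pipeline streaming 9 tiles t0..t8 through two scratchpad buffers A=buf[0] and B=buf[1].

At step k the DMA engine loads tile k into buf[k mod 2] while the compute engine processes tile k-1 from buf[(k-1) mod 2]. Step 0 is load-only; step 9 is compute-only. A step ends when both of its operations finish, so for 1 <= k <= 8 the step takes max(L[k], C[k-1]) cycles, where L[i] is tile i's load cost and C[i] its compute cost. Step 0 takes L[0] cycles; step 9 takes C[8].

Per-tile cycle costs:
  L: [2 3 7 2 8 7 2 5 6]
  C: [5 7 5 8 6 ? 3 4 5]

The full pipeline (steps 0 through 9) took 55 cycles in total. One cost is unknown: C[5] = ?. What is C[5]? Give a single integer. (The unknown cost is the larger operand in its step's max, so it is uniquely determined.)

step 0: dur = L[0]=2 = 2
step 1: dur = max(L[1]=3, C[0]=5) = 5
step 2: dur = max(L[2]=7, C[1]=7) = 7
step 3: dur = max(L[3]=2, C[2]=5) = 5
step 4: dur = max(L[4]=8, C[3]=8) = 8
step 5: dur = max(L[5]=7, C[4]=6) = 7
step 6: dur = max(L[6]=2, C[5]=?) = C[5]  (unknown; binding)
step 7: dur = max(L[7]=5, C[6]=3) = 5
step 8: dur = max(L[8]=6, C[7]=4) = 6
step 9: dur = C[8]=5 = 5
sum of known step durations = 50
dur[6] = total - known = 55 - 50 = 5
C[5] is the binding max in step 6, so C[5] = dur[6] = 5

C[5] = 5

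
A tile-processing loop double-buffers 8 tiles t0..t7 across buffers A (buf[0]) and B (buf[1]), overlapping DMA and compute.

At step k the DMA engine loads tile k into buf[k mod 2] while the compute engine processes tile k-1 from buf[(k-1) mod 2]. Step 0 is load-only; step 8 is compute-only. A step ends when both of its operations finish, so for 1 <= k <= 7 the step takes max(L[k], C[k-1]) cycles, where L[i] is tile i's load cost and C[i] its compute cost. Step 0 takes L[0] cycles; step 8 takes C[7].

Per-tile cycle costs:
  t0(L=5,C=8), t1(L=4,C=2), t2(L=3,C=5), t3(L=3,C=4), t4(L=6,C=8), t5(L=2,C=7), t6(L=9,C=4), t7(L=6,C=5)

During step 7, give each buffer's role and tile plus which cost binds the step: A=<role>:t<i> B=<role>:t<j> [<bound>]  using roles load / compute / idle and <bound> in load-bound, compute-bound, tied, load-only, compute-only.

step 7: A=compute:t6 B=load:t7 [load-bound]

k=0 load=t0/5c comp=- wait=5 total=5
k=1 load=t1/4c comp=t0/8c wait=8 total=13
k=2 load=t2/3c comp=t1/2c wait=3 total=16
k=3 load=t3/3c comp=t2/5c wait=5 total=21
k=4 load=t4/6c comp=t3/4c wait=6 total=27
k=5 load=t5/2c comp=t4/8c wait=8 total=35
k=6 load=t6/9c comp=t5/7c wait=9 total=44
k=7 load=t7/6c comp=t6/4c wait=6 total=50
k=8 load=- comp=t7/5c wait=5 total=55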